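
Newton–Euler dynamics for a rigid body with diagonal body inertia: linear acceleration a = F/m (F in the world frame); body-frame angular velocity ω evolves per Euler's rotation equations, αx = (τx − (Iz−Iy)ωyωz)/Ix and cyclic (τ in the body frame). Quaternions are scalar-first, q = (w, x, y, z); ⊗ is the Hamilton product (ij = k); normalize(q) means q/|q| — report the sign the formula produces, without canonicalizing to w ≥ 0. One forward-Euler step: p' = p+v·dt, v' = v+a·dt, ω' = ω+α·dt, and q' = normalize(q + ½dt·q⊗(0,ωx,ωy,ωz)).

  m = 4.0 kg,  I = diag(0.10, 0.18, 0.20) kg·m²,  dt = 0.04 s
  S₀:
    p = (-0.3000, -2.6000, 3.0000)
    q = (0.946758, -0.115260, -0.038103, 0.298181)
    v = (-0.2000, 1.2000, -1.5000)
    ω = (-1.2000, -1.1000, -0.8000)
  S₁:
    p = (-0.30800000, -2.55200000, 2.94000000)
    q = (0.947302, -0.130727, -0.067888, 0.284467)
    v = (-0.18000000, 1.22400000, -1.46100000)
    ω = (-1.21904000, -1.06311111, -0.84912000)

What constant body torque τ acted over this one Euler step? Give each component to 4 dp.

τ = (-0.0300, 0.0700, -0.1400)

Δω = ω₁−ω₀ = (-0.01904000, 0.03688889, -0.04912000)
precession coupling = (0.0176, -0.0960, 0.1056)
I·α + gyro = (-0.0300, 0.0700, -0.1400)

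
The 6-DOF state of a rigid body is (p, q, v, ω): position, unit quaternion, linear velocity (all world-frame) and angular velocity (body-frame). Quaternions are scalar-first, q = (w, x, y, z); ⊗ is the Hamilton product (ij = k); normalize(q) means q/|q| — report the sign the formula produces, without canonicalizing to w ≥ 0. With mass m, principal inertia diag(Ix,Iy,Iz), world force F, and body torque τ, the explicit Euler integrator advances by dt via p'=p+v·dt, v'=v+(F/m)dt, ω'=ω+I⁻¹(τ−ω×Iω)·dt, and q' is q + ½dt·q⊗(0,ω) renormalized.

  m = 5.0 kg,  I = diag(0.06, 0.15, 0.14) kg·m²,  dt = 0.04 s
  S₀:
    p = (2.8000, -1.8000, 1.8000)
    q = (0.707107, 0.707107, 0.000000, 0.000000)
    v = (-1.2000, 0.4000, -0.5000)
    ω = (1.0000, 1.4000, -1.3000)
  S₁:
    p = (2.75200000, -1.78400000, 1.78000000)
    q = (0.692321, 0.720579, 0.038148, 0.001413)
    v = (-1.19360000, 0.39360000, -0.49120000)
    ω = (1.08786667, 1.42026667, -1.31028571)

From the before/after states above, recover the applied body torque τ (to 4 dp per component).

rate change Δω = (0.08786667, 0.02026667, -0.01028571)
gyro term ω₀×Iω₀ = (0.0182, 0.1040, 0.1260)
τ = I·(Δω/dt) + ω₀×(Iω₀) = (0.1500, 0.1800, 0.0900)

τ = (0.1500, 0.1800, 0.0900)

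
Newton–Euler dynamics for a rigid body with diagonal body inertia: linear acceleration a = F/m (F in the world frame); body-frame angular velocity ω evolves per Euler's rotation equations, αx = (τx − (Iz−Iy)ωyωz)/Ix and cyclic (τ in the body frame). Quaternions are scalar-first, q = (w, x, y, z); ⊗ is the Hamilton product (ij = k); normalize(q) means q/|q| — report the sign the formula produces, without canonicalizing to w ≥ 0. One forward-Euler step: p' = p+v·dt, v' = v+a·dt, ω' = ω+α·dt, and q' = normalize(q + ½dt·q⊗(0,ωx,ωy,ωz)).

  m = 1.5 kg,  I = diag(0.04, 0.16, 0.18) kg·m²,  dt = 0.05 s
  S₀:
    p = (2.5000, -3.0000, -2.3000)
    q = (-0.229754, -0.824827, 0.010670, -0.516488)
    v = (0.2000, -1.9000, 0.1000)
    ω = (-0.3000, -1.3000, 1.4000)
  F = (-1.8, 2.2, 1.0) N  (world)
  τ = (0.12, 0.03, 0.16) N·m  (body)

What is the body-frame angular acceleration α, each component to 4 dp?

α = (3.9100, -0.1800, 0.6289)

precession coupling ω×(Iω) = (-0.0364, 0.0588, 0.0468)
(τ − ω×Iω)/I = (3.9100, -0.1800, 0.6289)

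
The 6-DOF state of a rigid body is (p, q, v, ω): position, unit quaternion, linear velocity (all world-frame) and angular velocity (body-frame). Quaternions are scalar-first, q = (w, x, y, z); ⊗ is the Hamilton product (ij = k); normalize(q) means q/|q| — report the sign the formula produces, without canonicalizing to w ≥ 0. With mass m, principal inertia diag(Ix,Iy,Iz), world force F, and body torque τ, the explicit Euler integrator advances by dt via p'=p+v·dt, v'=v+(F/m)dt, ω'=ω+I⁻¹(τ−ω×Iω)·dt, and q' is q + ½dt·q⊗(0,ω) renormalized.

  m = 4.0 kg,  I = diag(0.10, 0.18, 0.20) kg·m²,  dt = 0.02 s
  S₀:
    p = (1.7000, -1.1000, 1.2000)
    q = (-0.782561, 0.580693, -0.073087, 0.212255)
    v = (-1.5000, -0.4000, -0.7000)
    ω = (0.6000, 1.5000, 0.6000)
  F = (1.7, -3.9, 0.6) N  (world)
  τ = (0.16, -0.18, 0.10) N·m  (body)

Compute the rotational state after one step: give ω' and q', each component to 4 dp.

gyro term ω×Iω = (0.0180, -0.0360, 0.0720)
angular accel α = (1.4200, -0.8000, 0.1400)
ω + α·dt = (0.6284, 1.4840, 0.6028)
q⊗(0,ω) = (-0.3661383, -0.8317713, -1.3949043, 0.4453551)
q + ½dt·q⊗(0,ω), renormalized = (-0.7861, 0.5723, -0.0870, 0.2167)

ω' = (0.6284, 1.4840, 0.6028)
q' = (-0.7861, 0.5723, -0.0870, 0.2167)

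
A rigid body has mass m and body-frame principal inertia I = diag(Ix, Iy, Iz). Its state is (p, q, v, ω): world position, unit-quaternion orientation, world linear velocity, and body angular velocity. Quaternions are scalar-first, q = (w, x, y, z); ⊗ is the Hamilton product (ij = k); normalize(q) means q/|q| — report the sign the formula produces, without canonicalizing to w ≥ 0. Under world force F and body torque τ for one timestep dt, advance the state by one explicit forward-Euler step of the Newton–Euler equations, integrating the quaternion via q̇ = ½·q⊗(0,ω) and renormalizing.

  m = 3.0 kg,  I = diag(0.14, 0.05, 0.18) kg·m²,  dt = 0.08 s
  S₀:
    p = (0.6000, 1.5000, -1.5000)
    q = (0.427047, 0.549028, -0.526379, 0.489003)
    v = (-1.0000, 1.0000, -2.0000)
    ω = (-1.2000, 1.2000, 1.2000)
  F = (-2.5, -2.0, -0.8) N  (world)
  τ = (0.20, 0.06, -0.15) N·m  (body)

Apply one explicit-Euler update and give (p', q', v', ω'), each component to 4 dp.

p' = (0.5200, 1.5800, -1.6600)
q' = (0.4536, 0.4781, -0.5538, 0.5088)
v' = (-1.0667, 0.9467, -2.0213)
ω' = (-1.1927, 1.2038, 1.0757)

new position p' = (0.5200, 1.5800, -1.6600)
v + (F/m)dt = (-1.0667, 0.9467, -2.0213)
(τ − ω×Iω)/I = (0.0914, 0.0480, -1.5533)
ω' = ω + α·dt = (-1.1927, 1.2038, 1.0757)
Hamilton product q⊗(0,ω) = (0.7036848, -1.7309148, -0.7331808, 0.5396352)
q + ½dt·q⊗(0,ω), renormalized = (0.4536, 0.4781, -0.5538, 0.5088)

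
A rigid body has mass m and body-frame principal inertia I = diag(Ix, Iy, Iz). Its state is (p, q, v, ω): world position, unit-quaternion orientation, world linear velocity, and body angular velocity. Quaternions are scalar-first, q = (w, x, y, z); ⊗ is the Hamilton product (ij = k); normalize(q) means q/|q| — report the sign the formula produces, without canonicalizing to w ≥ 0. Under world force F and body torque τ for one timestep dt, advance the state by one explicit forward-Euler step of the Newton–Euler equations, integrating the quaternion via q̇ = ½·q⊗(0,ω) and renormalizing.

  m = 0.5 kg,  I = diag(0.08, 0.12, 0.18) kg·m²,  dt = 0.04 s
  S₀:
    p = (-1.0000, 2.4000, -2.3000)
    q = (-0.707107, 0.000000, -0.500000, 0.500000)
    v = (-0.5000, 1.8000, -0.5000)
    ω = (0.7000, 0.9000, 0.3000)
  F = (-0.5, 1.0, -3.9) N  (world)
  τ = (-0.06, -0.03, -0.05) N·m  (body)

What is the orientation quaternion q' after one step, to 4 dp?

q' = (-0.7009, -0.0219, -0.5056, 0.5026)

q⊗(0,ω) = (0.3000000, -1.0949749, -0.2863963, 0.1378679)
q + ½dt·q⊗(0,ω), renormalized = (-0.7009, -0.0219, -0.5056, 0.5026)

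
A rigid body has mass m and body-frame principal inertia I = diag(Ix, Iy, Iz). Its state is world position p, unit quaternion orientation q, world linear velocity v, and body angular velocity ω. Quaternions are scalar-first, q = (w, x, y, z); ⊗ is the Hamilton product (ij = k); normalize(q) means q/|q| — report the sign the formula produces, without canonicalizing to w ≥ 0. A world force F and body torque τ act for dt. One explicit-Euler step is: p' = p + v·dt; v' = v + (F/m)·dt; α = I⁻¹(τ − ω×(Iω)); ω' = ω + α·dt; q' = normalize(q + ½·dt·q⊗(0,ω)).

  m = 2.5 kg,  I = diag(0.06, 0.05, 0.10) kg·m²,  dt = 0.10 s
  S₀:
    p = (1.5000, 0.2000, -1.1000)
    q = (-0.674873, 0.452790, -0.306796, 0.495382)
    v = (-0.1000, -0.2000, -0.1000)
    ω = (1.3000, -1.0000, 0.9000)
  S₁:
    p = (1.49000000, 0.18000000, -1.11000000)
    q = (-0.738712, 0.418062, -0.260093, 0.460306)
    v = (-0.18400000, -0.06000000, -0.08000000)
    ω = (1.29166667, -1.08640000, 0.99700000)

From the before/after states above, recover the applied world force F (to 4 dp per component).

Δv = v₁−v₀ = (-0.08400000, 0.14000000, 0.02000000)
applied force F = (-2.1000, 3.5000, 0.5000)

F = (-2.1000, 3.5000, 0.5000)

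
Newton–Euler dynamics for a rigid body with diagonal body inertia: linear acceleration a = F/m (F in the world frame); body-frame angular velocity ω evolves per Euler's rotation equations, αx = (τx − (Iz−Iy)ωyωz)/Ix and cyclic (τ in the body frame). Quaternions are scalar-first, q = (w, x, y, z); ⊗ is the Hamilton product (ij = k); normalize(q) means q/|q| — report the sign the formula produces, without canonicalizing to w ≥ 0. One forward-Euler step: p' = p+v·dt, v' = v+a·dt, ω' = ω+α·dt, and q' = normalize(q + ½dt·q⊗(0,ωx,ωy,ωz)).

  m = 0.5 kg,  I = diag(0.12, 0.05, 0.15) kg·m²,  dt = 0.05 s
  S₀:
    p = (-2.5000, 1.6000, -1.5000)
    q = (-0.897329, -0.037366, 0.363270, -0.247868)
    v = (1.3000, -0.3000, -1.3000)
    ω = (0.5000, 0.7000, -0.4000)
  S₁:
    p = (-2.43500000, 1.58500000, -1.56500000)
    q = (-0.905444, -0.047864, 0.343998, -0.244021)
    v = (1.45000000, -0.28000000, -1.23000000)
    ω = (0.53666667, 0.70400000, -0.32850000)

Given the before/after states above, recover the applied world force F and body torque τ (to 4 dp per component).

F = (1.5000, 0.2000, 0.7000)
τ = (0.0600, 0.0100, 0.1900)

Δv = v₁−v₀ = (0.15000000, 0.02000000, 0.07000000)
applied force F = (1.5000, 0.2000, 0.7000)
rate change Δω = (0.03666667, 0.00400000, 0.07150000)
precession coupling = (-0.0280, 0.0060, -0.0245)
I·α + gyro = (0.0600, 0.0100, 0.1900)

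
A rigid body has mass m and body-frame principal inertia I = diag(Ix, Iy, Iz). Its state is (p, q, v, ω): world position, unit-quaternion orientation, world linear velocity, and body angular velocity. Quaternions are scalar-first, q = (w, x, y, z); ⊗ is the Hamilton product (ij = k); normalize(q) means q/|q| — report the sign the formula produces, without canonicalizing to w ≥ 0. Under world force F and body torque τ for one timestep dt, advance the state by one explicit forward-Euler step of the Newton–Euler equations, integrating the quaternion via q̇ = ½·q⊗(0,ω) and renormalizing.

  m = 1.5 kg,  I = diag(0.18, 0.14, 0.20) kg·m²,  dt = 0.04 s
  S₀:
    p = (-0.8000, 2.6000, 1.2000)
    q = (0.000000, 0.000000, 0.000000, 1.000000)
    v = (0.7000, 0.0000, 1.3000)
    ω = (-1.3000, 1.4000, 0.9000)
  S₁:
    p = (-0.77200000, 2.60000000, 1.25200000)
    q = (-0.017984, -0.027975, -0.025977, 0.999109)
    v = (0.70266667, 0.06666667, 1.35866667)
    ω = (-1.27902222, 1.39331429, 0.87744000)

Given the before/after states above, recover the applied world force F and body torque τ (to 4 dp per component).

F = (0.1000, 2.5000, 2.2000)
τ = (0.1700, 0.0000, -0.0400)

rate change Δω = (0.02097778, -0.00668571, -0.02256000)
gyro term ω₀×Iω₀ = (0.0756, 0.0234, 0.0728)
applied torque τ = (0.1700, 0.0000, -0.0400)
velocity change Δv = (0.00266667, 0.06666667, 0.05866667)
m·(v₁−v₀)/dt = (0.1000, 2.5000, 2.2000)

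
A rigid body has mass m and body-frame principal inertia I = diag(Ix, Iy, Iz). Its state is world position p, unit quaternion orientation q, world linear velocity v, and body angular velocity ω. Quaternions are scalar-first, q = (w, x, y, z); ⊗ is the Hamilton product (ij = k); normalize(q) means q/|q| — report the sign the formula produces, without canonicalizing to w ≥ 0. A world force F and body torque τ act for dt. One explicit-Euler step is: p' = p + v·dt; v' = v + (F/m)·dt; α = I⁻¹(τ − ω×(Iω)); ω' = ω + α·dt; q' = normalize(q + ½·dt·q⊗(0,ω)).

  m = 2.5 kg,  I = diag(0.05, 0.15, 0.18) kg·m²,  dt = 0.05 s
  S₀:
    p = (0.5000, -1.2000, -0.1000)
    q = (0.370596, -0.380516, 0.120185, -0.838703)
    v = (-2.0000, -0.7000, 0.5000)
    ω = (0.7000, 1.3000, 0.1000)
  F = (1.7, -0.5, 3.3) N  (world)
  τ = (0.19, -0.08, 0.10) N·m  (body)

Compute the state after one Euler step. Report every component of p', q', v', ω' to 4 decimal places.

p' = (0.4000, -1.2350, -0.0750)
q' = (0.3752, -0.3462, 0.1184, -0.8517)
v' = (-1.9660, -0.7100, 0.5660)
ω' = (0.8861, 1.2764, 0.1025)

p + v·dt = (0.4000, -1.2350, -0.0750)
v' = v + a·dt = (-1.9660, -0.7100, 0.5660)
angular accel α = (3.7220, -0.4727, 0.0500)
new body rate ω' = (0.8861, 1.2764, 0.1025)
Hamilton product q⊗(0,ω) = (0.1939910, 1.3617496, -0.0672657, -0.5417407)
updated quaternion q' = (0.3752, -0.3462, 0.1184, -0.8517)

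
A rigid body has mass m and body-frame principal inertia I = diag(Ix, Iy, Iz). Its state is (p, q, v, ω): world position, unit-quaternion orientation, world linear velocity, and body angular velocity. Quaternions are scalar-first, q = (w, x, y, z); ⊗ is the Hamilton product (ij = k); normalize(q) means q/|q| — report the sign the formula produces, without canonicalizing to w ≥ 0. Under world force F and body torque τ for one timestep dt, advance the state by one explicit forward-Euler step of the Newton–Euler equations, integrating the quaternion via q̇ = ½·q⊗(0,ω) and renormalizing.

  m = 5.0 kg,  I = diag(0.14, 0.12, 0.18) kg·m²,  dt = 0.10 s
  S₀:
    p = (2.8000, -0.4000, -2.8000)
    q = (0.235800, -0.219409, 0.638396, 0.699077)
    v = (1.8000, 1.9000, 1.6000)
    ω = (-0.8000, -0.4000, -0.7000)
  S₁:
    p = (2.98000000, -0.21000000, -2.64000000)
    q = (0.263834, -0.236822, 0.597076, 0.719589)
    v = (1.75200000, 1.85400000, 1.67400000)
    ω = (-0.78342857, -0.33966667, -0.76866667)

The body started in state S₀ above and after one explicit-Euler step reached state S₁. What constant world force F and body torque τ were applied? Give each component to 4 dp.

F = (-2.4000, -2.3000, 3.7000)
τ = (0.0400, 0.0500, -0.1300)

Δv = v₁−v₀ = (-0.04800000, -0.04600000, 0.07400000)
applied force F = (-2.4000, -2.3000, 3.7000)
Δω = ω₁−ω₀ = (0.01657143, 0.06033333, -0.06866667)
ω₀×(Iω₀) = (0.0168, -0.0224, -0.0064)
τ = I·(Δω/dt) + ω₀×(Iω₀) = (0.0400, 0.0500, -0.1300)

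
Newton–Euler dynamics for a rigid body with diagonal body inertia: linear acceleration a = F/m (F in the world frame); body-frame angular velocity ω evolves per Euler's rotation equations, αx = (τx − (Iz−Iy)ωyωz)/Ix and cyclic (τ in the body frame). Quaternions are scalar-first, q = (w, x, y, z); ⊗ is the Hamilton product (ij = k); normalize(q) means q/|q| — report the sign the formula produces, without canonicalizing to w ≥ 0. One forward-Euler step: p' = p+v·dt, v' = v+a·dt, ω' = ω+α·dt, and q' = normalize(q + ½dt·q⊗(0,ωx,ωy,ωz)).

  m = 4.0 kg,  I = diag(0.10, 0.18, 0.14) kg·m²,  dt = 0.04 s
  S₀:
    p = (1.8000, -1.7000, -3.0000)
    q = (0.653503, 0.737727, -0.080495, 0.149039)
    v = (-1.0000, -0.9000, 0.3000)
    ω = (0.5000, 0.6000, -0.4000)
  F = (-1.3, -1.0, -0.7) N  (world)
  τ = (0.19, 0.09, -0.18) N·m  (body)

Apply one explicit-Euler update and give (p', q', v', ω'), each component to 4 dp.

p' = (1.7600, -1.7360, -2.9880)
q' = (0.6482, 0.7430, -0.0653, 0.1534)
v' = (-1.0130, -0.9100, 0.2930)
ω' = (0.5722, 0.6182, -0.4583)

p + v·dt = (1.7600, -1.7360, -2.9880)
new velocity v' = (-1.0130, -0.9100, 0.2930)
α = I⁻¹(τ − ω×Iω) = (1.8040, 0.4556, -1.4571)
ω + α·dt = (0.5722, 0.6182, -0.4583)
Hamilton product q⊗(0,ω) = (-0.2609509, 0.2695261, 0.7617121, 0.2214825)
updated quaternion q' = (0.6482, 0.7430, -0.0653, 0.1534)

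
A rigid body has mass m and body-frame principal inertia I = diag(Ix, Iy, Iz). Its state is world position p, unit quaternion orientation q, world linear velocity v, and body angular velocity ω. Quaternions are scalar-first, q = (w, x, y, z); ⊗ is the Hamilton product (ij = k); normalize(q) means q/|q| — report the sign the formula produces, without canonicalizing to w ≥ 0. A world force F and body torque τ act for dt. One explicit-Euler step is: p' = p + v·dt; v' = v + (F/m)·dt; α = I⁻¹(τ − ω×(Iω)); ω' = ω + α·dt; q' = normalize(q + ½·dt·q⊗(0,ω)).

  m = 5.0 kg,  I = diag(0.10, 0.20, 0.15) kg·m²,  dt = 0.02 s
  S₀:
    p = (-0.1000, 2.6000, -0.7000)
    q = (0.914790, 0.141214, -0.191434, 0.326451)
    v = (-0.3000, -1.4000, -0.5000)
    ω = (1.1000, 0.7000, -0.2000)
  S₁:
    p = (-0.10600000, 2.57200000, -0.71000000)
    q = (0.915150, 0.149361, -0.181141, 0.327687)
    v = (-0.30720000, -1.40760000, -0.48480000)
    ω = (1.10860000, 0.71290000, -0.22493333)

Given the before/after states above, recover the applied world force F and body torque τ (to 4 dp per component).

F = (-1.8000, -1.9000, 3.8000)
τ = (0.0500, 0.1400, -0.1100)

v₁ − v₀ = (-0.00720000, -0.00760000, 0.01520000)
applied force F = (-1.8000, -1.9000, 3.8000)
rate change Δω = (0.00860000, 0.01290000, -0.02493333)
gyro term ω₀×Iω₀ = (0.0070, 0.0110, 0.0770)
I·α + gyro = (0.0500, 0.1400, -0.1100)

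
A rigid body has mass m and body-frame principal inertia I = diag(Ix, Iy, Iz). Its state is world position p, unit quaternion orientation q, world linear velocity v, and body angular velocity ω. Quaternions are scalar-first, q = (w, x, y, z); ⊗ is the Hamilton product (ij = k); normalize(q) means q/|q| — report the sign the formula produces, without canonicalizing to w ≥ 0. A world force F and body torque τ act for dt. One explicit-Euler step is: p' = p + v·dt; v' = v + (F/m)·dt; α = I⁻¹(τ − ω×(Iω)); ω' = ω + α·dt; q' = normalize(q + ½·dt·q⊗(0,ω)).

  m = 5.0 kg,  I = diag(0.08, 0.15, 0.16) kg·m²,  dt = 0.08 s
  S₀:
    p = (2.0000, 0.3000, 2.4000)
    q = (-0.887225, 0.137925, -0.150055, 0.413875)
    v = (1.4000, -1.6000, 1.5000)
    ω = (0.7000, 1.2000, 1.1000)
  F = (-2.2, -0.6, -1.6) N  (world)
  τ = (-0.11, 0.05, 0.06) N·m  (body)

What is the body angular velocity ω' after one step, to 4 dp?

ω' = (0.5768, 1.2595, 1.1006)

gyro term ω×Iω = (0.0132, -0.0616, 0.0588)
(τ − ω×Iω)/I = (-1.5400, 0.7440, 0.0075)
ω' = ω + α·dt = (0.5768, 1.2595, 1.1006)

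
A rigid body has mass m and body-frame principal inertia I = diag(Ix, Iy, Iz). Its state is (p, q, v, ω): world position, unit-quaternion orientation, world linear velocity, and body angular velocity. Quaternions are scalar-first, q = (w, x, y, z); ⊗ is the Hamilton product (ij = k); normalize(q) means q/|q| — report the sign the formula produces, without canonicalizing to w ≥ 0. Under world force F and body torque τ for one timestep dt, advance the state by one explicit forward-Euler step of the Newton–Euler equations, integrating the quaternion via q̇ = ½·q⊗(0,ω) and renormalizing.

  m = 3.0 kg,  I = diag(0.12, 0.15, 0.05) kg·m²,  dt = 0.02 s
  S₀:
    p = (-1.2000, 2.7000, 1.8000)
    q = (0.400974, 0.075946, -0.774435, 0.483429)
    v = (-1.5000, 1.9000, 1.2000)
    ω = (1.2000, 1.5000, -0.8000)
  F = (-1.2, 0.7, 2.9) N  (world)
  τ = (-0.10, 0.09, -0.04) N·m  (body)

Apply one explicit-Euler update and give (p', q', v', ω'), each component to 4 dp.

p' = (-1.2300, 2.7380, 1.8240)
q' = (0.4155, 0.0797, -0.7618, 0.4905)
v' = (-1.5080, 1.9047, 1.2193)
ω' = (1.1633, 1.5210, -0.8376)

p + v·dt = (-1.2300, 2.7380, 1.8240)
v + (F/m)dt = (-1.5080, 1.9047, 1.2193)
angular accel α = (-1.8333, 1.0480, -1.8800)
ω' = ω + α·dt = (1.1633, 1.5210, -0.8376)
q⊗(0,ω) = (1.4572605, 0.3755733, 1.2423326, 0.7224618)
q + ½dt·q⊗(0,ω), renormalized = (0.4155, 0.0797, -0.7618, 0.4905)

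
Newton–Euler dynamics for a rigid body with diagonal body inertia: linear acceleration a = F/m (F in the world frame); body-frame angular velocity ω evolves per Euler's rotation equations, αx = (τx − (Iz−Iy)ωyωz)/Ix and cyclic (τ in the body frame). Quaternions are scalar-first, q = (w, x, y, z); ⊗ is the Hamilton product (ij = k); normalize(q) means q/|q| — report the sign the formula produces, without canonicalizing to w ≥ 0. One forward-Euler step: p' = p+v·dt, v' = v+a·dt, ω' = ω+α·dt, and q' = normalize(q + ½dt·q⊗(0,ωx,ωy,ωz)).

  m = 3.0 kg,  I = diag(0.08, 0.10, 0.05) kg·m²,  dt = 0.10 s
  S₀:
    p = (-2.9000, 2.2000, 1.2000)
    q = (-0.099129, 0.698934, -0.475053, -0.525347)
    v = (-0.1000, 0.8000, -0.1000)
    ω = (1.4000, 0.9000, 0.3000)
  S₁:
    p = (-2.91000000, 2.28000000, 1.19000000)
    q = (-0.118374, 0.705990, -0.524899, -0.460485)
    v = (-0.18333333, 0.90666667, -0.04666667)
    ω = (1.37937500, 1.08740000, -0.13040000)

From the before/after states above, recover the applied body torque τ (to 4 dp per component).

τ = (-0.0300, 0.2000, -0.1900)

rate change Δω = (-0.02062500, 0.18740000, -0.43040000)
precession coupling = (-0.0135, 0.0126, 0.0252)
I·α + gyro = (-0.0300, 0.2000, -0.1900)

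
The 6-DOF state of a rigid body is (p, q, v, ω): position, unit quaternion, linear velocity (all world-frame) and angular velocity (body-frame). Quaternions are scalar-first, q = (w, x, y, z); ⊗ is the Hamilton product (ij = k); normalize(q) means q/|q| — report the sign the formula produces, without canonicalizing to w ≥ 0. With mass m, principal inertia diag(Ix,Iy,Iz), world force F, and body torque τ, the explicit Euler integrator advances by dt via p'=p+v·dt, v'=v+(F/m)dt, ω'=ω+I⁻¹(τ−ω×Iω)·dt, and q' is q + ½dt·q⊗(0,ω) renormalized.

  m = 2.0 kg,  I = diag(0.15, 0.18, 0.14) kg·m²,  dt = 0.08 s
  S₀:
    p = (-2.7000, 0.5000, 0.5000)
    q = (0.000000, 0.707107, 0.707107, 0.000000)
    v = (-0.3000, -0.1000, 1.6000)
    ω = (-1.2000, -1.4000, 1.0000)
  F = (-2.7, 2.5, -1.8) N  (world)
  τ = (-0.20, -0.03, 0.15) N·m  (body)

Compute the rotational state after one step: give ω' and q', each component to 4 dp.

ω' = (-1.3365, -1.4080, 1.0569)
q' = (0.0733, 0.7328, 0.6764, -0.0056)

precession coupling ω×(Iω) = (0.0560, -0.0120, 0.0504)
α = I⁻¹(τ − ω×Iω) = (-1.7067, -0.1000, 0.7114)
new body rate ω' = (-1.3365, -1.4080, 1.0569)
2q̇ = q⊗(0,ω) = (1.8384782, 0.7071070, -0.7071070, -0.1414214)
updated quaternion q' = (0.0733, 0.7328, 0.6764, -0.0056)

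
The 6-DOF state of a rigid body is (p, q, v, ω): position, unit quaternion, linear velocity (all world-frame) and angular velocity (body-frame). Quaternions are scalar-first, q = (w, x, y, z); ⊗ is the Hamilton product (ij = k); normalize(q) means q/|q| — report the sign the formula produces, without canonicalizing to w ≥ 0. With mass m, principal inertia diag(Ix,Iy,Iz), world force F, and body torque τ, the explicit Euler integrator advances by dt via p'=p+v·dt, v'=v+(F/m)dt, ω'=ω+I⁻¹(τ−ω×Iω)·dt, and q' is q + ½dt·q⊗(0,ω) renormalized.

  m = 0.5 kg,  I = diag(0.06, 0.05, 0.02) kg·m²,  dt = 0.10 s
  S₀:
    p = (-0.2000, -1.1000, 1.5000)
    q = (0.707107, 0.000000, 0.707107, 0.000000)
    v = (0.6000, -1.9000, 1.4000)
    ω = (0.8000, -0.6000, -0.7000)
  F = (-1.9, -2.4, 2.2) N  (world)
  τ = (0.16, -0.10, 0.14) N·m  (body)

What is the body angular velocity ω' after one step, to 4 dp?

gyro term ω×Iω = (-0.0126, -0.0224, 0.0048)
α = I⁻¹(τ − ω×Iω) = (2.8767, -1.5520, 6.7600)
ω' = ω + α·dt = (1.0877, -0.7552, -0.0240)

ω' = (1.0877, -0.7552, -0.0240)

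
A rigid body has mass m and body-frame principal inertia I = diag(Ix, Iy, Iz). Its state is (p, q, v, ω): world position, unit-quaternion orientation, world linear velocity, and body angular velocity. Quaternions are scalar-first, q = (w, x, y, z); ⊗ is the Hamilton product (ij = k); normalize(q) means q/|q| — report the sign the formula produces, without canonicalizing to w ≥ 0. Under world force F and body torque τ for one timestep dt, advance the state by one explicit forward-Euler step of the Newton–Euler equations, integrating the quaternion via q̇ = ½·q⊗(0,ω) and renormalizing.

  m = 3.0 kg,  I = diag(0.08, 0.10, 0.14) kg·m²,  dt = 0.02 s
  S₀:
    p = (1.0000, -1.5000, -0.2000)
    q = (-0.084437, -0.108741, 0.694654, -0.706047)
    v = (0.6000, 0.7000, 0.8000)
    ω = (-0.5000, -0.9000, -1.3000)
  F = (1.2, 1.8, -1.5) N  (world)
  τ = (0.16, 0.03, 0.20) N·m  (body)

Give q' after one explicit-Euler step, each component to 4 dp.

q' = (-0.0879, -0.1237, 0.6974, -0.7004)

2q̇ = q⊗(0,ω) = (-0.3470430, -1.4962740, 0.2876535, 0.5549620)
q' = normalize(q + ½dt·q⊗(0,ω)) = (-0.0879, -0.1237, 0.6974, -0.7004)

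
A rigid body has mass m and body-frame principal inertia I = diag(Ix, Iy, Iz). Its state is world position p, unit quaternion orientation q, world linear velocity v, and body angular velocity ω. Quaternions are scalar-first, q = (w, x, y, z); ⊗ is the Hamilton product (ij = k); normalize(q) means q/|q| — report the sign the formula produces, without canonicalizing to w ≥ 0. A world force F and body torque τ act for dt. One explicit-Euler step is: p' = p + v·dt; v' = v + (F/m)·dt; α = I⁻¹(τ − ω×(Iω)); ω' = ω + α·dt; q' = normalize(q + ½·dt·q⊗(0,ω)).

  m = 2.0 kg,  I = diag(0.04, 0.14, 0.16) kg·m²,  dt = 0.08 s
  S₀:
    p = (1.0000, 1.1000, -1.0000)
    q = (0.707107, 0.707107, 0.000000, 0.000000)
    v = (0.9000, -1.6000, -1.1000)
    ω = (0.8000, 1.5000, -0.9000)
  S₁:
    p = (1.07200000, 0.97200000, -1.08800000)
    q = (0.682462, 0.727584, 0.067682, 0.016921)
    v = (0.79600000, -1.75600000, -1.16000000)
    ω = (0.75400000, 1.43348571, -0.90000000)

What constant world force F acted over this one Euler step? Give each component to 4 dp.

Δv = v₁−v₀ = (-0.10400000, -0.15600000, -0.06000000)
applied force F = (-2.6000, -3.9000, -1.5000)

F = (-2.6000, -3.9000, -1.5000)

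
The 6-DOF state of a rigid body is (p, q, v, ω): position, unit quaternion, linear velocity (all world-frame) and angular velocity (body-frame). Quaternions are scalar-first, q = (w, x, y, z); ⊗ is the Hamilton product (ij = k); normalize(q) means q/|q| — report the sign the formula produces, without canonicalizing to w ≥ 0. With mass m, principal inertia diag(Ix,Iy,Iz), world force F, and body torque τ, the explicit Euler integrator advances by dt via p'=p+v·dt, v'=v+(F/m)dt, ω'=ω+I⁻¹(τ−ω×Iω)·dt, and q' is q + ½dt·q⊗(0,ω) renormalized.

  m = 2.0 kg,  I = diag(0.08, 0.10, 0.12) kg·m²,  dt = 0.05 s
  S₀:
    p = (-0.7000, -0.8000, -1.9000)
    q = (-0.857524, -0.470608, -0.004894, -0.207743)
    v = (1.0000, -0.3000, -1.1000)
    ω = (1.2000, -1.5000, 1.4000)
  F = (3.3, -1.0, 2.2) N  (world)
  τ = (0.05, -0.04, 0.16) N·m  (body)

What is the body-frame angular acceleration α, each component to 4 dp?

α = (1.1500, 0.2720, 1.6333)

ω×(Iω) gyroscopic = (-0.0420, -0.0672, -0.0360)
α = I⁻¹(τ − ω×Iω) = (1.1500, 0.2720, 1.6333)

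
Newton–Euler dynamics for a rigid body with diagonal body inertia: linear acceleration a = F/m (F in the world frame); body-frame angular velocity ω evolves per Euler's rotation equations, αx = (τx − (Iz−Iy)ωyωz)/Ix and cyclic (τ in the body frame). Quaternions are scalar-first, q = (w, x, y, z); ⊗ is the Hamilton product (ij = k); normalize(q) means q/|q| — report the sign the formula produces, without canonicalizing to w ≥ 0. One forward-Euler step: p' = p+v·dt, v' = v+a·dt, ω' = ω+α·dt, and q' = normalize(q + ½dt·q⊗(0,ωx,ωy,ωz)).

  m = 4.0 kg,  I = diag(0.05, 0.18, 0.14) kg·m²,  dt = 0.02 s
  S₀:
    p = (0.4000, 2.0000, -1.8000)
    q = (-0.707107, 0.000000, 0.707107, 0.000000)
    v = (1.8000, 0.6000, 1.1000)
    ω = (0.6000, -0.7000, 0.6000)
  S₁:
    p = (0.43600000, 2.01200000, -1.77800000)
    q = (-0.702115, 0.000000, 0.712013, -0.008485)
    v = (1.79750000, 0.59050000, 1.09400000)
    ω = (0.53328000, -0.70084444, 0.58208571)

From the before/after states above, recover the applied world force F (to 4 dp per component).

F = (-0.5000, -1.9000, -1.2000)

velocity change Δv = (-0.00250000, -0.00950000, -0.00600000)
applied force F = (-0.5000, -1.9000, -1.2000)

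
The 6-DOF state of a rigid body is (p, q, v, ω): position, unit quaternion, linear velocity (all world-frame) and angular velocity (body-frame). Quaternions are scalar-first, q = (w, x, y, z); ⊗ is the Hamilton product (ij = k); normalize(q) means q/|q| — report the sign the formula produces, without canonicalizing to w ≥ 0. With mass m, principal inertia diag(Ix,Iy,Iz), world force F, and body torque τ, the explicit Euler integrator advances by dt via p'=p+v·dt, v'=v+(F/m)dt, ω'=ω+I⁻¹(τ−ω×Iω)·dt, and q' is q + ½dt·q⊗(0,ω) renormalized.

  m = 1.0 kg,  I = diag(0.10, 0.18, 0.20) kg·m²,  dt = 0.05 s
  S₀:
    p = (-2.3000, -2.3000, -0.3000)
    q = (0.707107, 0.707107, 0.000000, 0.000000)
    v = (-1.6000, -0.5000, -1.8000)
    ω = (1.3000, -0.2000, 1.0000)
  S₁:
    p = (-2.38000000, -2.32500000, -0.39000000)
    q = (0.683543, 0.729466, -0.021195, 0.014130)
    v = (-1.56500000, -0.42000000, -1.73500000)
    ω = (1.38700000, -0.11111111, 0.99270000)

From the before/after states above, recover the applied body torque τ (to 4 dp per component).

τ = (0.1700, 0.1900, -0.0500)

ω₁ − ω₀ = (0.08700000, 0.08888889, -0.00730000)
τ = I·(Δω/dt) + ω₀×(Iω₀) = (0.1700, 0.1900, -0.0500)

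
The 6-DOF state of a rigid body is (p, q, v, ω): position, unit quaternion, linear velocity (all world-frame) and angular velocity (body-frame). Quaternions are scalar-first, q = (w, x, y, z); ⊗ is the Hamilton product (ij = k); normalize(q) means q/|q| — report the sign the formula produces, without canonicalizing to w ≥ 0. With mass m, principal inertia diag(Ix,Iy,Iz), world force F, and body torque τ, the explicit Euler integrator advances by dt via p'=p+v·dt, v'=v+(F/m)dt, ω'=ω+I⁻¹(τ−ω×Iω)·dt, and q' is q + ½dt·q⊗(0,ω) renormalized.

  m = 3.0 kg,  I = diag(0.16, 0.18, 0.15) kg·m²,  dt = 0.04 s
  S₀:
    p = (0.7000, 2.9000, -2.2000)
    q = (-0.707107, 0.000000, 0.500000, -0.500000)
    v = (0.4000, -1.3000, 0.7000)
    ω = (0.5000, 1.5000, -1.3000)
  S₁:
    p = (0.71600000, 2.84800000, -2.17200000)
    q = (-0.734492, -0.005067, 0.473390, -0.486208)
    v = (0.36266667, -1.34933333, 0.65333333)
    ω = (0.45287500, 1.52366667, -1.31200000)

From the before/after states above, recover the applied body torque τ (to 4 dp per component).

τ = (-0.1300, 0.1000, -0.0300)

Δω = ω₁−ω₀ = (-0.04712500, 0.02366667, -0.01200000)
precession coupling = (0.0585, -0.0065, 0.0150)
I·α + gyro = (-0.1300, 0.1000, -0.0300)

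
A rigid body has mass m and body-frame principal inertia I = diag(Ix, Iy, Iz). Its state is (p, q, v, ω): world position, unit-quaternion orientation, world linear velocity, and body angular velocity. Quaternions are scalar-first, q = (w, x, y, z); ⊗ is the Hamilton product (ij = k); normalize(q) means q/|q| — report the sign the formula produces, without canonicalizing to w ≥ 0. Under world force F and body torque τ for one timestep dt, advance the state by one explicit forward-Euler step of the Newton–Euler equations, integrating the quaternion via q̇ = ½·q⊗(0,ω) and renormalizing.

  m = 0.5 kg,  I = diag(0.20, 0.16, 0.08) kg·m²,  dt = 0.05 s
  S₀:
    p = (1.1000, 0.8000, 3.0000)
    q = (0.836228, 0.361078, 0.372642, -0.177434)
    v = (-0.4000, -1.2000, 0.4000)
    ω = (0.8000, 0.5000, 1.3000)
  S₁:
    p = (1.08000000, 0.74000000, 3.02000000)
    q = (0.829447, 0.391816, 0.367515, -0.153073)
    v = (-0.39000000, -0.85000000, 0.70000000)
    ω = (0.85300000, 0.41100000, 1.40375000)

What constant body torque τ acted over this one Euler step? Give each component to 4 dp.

Δω = ω₁−ω₀ = (0.05300000, -0.08900000, 0.10375000)
ω₀×(Iω₀) = (-0.0520, 0.1248, -0.0160)
τ = I·(Δω/dt) + ω₀×(Iω₀) = (0.1600, -0.1600, 0.1500)

τ = (0.1600, -0.1600, 0.1500)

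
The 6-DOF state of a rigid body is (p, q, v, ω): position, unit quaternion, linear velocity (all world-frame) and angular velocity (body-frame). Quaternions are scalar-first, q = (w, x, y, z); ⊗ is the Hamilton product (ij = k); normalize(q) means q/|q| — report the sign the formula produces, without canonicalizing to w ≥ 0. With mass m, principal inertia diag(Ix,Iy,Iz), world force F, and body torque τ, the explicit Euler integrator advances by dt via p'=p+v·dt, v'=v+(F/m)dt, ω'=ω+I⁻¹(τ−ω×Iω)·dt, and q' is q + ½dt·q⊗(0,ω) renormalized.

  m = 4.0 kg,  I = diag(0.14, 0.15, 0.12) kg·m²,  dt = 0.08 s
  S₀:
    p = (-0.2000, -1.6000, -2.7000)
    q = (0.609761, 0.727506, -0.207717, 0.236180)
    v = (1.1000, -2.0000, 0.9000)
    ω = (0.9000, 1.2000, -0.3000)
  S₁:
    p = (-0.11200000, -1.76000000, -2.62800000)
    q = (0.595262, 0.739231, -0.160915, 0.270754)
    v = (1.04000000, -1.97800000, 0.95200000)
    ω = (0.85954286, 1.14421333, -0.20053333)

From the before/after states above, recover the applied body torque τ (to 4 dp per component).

τ = (-0.0600, -0.1100, 0.1600)

rate change Δω = (-0.04045714, -0.05578667, 0.09946667)
precession coupling = (0.0108, -0.0054, 0.0108)
I·α + gyro = (-0.0600, -0.1100, 0.1600)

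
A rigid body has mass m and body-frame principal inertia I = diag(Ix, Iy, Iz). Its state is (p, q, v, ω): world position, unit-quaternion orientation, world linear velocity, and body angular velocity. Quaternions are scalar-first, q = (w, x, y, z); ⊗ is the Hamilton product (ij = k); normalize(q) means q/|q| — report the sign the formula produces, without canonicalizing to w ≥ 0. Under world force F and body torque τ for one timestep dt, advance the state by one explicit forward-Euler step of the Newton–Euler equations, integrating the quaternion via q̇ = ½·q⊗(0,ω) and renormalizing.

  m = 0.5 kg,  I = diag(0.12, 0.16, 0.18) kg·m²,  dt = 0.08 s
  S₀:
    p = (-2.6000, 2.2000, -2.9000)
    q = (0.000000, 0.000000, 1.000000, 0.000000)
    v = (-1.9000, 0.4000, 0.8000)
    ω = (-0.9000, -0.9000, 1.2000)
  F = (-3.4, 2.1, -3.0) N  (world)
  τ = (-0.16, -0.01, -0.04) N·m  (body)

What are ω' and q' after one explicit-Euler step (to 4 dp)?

angular accel α = (-1.1533, -0.4675, -0.4022)
ω + α·dt = (-0.9923, -0.9374, 1.1678)
q⊗(0,ω) = (0.9000000, 1.2000000, 0.0000000, 0.9000000)
q' = normalize(q + ½dt·q⊗(0,ω)) = (0.0359, 0.0479, 0.9976, 0.0359)

ω' = (-0.9923, -0.9374, 1.1678)
q' = (0.0359, 0.0479, 0.9976, 0.0359)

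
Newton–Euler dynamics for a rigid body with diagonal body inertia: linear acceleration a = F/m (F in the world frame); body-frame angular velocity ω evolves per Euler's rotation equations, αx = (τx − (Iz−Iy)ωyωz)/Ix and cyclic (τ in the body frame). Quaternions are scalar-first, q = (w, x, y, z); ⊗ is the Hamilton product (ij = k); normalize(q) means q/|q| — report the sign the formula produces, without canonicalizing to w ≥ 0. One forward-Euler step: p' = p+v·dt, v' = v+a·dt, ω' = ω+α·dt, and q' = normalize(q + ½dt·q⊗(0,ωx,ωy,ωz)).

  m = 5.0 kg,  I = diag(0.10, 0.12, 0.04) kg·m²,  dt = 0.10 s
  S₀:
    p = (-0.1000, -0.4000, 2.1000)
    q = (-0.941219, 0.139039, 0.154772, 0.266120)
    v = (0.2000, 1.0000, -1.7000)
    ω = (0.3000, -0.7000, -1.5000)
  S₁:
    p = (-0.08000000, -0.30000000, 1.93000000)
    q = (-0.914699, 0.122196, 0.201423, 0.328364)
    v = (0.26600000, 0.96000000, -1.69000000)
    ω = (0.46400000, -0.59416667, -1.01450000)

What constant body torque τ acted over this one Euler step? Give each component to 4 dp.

τ = (0.0800, 0.1000, 0.1900)

ω₁ − ω₀ = (0.16400000, 0.10583333, 0.48550000)
gyro term ω₀×Iω₀ = (-0.0840, -0.0270, -0.0042)
τ = I·(Δω/dt) + ω₀×(Iω₀) = (0.0800, 0.1000, 0.1900)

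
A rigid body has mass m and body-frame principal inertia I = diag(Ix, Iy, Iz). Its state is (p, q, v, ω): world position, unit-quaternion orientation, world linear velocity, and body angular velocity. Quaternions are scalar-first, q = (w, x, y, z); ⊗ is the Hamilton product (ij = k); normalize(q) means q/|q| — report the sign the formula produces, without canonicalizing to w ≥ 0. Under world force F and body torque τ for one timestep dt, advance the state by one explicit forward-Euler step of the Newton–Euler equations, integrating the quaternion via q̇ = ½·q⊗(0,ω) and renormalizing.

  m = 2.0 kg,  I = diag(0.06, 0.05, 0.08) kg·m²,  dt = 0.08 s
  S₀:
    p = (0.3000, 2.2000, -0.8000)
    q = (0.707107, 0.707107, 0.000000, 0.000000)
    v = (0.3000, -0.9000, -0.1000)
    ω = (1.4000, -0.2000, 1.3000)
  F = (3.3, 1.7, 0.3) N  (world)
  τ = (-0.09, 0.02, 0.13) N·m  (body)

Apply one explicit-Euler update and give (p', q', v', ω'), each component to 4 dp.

gyro term ω×Iω = (-0.0078, -0.0364, 0.0028)
angular accel α = (-1.3700, 1.1280, 1.5900)
new body rate ω' = (1.2904, -0.1098, 1.4272)
2q̇ = q⊗(0,ω) = (-0.9899498, 0.9899498, -1.0606605, 0.7778177)
updated quaternion q' = (0.6655, 0.7445, -0.0423, 0.0310)
a = (1.6500, 0.8500, 0.1500)
p' = p + v·dt = (0.3240, 2.1280, -0.8080)
v' = v + a·dt = (0.4320, -0.8320, -0.0880)

p' = (0.3240, 2.1280, -0.8080)
q' = (0.6655, 0.7445, -0.0423, 0.0310)
v' = (0.4320, -0.8320, -0.0880)
ω' = (1.2904, -0.1098, 1.4272)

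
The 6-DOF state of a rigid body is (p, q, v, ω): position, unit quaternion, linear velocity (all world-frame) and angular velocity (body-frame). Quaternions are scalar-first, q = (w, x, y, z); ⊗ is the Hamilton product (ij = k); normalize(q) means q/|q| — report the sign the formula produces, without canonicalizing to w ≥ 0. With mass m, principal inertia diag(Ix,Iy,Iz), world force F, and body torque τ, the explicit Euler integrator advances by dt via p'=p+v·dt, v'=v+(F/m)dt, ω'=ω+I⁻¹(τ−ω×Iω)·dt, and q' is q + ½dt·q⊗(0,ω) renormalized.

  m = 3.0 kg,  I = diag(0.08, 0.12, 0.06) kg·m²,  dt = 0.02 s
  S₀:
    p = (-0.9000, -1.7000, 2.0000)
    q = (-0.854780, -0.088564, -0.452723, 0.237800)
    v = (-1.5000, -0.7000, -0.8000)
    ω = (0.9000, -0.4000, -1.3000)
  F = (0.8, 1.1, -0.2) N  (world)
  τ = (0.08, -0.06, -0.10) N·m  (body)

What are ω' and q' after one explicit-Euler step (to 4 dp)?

ω×(Iω) gyroscopic = (-0.0312, -0.0234, -0.0144)
α = I⁻¹(τ − ω×Iω) = (1.3900, -0.3050, -1.4267)
ω + α·dt = (0.9278, -0.4061, -1.3285)
2q̇ = q⊗(0,ω) = (0.2077584, -0.0856421, 0.4407988, 1.5540903)
q' = normalize(q + ½dt·q⊗(0,ω)) = (-0.8526, -0.0894, -0.4483, 0.2533)

ω' = (0.9278, -0.4061, -1.3285)
q' = (-0.8526, -0.0894, -0.4483, 0.2533)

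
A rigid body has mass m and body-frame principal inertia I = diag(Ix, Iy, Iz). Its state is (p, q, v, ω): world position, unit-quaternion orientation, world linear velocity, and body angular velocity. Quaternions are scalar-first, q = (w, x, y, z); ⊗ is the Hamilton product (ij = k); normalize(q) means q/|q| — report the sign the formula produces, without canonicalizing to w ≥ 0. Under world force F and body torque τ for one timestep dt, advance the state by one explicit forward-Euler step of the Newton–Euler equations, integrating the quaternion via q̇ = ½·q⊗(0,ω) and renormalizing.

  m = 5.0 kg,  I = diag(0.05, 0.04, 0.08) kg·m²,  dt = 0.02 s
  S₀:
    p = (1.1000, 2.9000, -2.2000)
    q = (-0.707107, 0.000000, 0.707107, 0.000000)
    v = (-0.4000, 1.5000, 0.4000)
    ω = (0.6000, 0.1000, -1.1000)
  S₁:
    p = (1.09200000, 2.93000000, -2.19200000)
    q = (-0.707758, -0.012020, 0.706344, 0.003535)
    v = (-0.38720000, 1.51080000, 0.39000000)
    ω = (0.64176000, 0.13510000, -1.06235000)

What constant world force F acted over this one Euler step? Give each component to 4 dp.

F = (3.2000, 2.7000, -2.5000)

velocity change Δv = (0.01280000, 0.01080000, -0.01000000)
applied force F = (3.2000, 2.7000, -2.5000)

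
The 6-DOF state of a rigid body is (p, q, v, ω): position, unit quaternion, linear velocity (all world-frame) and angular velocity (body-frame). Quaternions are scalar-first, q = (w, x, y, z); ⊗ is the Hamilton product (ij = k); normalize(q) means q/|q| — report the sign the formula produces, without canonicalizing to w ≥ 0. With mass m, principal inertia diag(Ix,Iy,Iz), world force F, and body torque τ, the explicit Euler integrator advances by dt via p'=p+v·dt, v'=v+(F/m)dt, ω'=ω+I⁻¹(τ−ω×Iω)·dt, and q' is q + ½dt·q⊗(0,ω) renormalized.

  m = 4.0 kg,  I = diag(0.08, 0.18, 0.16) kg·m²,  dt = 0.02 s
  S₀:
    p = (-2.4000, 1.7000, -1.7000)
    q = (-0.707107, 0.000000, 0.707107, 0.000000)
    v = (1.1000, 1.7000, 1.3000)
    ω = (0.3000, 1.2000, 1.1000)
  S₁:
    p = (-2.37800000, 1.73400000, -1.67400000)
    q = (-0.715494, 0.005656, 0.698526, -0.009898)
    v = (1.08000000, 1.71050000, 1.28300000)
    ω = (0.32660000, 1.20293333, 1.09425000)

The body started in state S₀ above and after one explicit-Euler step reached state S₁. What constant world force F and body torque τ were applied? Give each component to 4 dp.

velocity change Δv = (-0.02000000, 0.01050000, -0.01700000)
applied force F = (-4.0000, 2.1000, -3.4000)
Δω = ω₁−ω₀ = (0.02660000, 0.00293333, -0.00575000)
precession coupling = (-0.0264, -0.0264, 0.0360)
applied torque τ = (0.0800, 0.0000, -0.0100)

F = (-4.0000, 2.1000, -3.4000)
τ = (0.0800, 0.0000, -0.0100)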